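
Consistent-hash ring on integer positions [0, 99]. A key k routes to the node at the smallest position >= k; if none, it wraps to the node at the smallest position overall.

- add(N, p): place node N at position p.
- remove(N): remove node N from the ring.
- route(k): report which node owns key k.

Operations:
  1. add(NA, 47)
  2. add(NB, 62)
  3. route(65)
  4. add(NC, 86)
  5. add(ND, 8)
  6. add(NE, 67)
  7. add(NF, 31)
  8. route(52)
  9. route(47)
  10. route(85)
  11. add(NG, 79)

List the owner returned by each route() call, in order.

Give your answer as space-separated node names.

Answer: NA NB NA NC

Derivation:
Op 1: add NA@47 -> ring=[47:NA]
Op 2: add NB@62 -> ring=[47:NA,62:NB]
Op 3: route key 65: none >= 65, wrap to smallest pos 47 -> NA
Op 4: add NC@86 -> ring=[47:NA,62:NB,86:NC]
Op 5: add ND@8 -> ring=[8:ND,47:NA,62:NB,86:NC]
Op 6: add NE@67 -> ring=[8:ND,47:NA,62:NB,67:NE,86:NC]
Op 7: add NF@31 -> ring=[8:ND,31:NF,47:NA,62:NB,67:NE,86:NC]
Op 8: route key 52: smallest pos >= 52 is 62 -> NB
Op 9: route key 47: smallest pos >= 47 is 47 -> NA
Op 10: route key 85: smallest pos >= 85 is 86 -> NC
Op 11: add NG@79 -> ring=[8:ND,31:NF,47:NA,62:NB,67:NE,79:NG,86:NC]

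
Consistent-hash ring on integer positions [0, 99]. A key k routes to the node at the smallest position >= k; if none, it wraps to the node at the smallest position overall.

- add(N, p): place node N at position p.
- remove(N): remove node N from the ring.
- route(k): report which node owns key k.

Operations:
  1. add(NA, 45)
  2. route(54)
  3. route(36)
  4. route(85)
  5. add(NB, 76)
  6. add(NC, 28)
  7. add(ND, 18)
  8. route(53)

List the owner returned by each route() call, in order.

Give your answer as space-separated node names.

Op 1: add NA@45 -> ring=[45:NA]
Op 2: route key 54: none >= 54, wrap to smallest pos 45 -> NA
Op 3: route key 36: smallest pos >= 36 is 45 -> NA
Op 4: route key 85: none >= 85, wrap to smallest pos 45 -> NA
Op 5: add NB@76 -> ring=[45:NA,76:NB]
Op 6: add NC@28 -> ring=[28:NC,45:NA,76:NB]
Op 7: add ND@18 -> ring=[18:ND,28:NC,45:NA,76:NB]
Op 8: route key 53: smallest pos >= 53 is 76 -> NB

Answer: NA NA NA NB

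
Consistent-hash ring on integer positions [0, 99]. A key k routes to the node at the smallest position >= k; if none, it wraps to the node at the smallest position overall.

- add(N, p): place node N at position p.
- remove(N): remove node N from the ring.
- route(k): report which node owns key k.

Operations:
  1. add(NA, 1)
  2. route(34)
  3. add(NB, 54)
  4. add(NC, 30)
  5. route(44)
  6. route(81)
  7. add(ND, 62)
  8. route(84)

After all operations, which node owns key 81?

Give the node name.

Answer: NA

Derivation:
Op 1: add NA@1 -> ring=[1:NA]
Op 2: route key 34: none >= 34, wrap to smallest pos 1 -> NA
Op 3: add NB@54 -> ring=[1:NA,54:NB]
Op 4: add NC@30 -> ring=[1:NA,30:NC,54:NB]
Op 5: route key 44: smallest pos >= 44 is 54 -> NB
Op 6: route key 81: none >= 81, wrap to smallest pos 1 -> NA
Op 7: add ND@62 -> ring=[1:NA,30:NC,54:NB,62:ND]
Op 8: route key 84: none >= 84, wrap to smallest pos 1 -> NA
Final route key 81: none >= 81, wrap to smallest pos 1 -> NA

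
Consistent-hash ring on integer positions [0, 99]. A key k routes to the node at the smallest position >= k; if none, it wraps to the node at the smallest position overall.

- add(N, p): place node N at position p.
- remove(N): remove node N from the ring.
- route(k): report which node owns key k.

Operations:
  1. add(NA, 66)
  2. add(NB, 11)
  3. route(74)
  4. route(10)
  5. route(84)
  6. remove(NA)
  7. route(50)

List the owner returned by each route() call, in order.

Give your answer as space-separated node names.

Op 1: add NA@66 -> ring=[66:NA]
Op 2: add NB@11 -> ring=[11:NB,66:NA]
Op 3: route key 74: none >= 74, wrap to smallest pos 11 -> NB
Op 4: route key 10: smallest pos >= 10 is 11 -> NB
Op 5: route key 84: none >= 84, wrap to smallest pos 11 -> NB
Op 6: remove NA -> ring=[11:NB]
Op 7: route key 50: none >= 50, wrap to smallest pos 11 -> NB

Answer: NB NB NB NB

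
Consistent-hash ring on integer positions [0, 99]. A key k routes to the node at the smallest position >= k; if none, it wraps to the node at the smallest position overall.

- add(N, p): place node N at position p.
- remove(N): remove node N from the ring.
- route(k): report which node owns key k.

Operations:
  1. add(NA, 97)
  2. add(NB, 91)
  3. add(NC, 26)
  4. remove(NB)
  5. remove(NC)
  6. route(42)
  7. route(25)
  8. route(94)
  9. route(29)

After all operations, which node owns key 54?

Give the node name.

Answer: NA

Derivation:
Op 1: add NA@97 -> ring=[97:NA]
Op 2: add NB@91 -> ring=[91:NB,97:NA]
Op 3: add NC@26 -> ring=[26:NC,91:NB,97:NA]
Op 4: remove NB -> ring=[26:NC,97:NA]
Op 5: remove NC -> ring=[97:NA]
Op 6: route key 42: smallest pos >= 42 is 97 -> NA
Op 7: route key 25: smallest pos >= 25 is 97 -> NA
Op 8: route key 94: smallest pos >= 94 is 97 -> NA
Op 9: route key 29: smallest pos >= 29 is 97 -> NA
Final route key 54: smallest pos >= 54 is 97 -> NA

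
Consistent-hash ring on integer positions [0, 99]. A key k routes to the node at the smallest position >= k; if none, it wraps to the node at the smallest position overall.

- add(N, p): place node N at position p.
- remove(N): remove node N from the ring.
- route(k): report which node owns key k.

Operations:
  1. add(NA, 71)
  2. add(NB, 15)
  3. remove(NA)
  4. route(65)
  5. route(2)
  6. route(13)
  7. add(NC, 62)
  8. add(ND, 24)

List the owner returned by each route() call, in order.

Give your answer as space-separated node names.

Answer: NB NB NB

Derivation:
Op 1: add NA@71 -> ring=[71:NA]
Op 2: add NB@15 -> ring=[15:NB,71:NA]
Op 3: remove NA -> ring=[15:NB]
Op 4: route key 65: none >= 65, wrap to smallest pos 15 -> NB
Op 5: route key 2: smallest pos >= 2 is 15 -> NB
Op 6: route key 13: smallest pos >= 13 is 15 -> NB
Op 7: add NC@62 -> ring=[15:NB,62:NC]
Op 8: add ND@24 -> ring=[15:NB,24:ND,62:NC]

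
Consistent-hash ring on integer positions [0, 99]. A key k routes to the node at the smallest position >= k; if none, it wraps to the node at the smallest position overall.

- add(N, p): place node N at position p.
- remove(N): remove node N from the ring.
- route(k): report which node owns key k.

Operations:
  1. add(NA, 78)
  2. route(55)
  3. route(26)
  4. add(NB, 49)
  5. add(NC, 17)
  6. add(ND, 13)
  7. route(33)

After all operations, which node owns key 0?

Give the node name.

Op 1: add NA@78 -> ring=[78:NA]
Op 2: route key 55: smallest pos >= 55 is 78 -> NA
Op 3: route key 26: smallest pos >= 26 is 78 -> NA
Op 4: add NB@49 -> ring=[49:NB,78:NA]
Op 5: add NC@17 -> ring=[17:NC,49:NB,78:NA]
Op 6: add ND@13 -> ring=[13:ND,17:NC,49:NB,78:NA]
Op 7: route key 33: smallest pos >= 33 is 49 -> NB
Final route key 0: smallest pos >= 0 is 13 -> ND

Answer: ND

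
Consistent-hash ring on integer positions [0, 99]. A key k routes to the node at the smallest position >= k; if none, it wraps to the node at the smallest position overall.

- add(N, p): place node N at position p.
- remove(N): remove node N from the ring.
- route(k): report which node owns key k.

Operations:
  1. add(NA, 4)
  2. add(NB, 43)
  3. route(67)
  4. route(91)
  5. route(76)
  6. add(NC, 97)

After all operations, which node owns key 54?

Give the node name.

Op 1: add NA@4 -> ring=[4:NA]
Op 2: add NB@43 -> ring=[4:NA,43:NB]
Op 3: route key 67: none >= 67, wrap to smallest pos 4 -> NA
Op 4: route key 91: none >= 91, wrap to smallest pos 4 -> NA
Op 5: route key 76: none >= 76, wrap to smallest pos 4 -> NA
Op 6: add NC@97 -> ring=[4:NA,43:NB,97:NC]
Final route key 54: smallest pos >= 54 is 97 -> NC

Answer: NC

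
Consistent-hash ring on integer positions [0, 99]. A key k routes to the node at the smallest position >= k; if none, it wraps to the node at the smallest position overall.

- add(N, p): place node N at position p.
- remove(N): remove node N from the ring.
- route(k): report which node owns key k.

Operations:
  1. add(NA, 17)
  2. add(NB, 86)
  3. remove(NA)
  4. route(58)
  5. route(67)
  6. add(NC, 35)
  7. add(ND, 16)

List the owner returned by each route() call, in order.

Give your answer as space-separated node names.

Answer: NB NB

Derivation:
Op 1: add NA@17 -> ring=[17:NA]
Op 2: add NB@86 -> ring=[17:NA,86:NB]
Op 3: remove NA -> ring=[86:NB]
Op 4: route key 58: smallest pos >= 58 is 86 -> NB
Op 5: route key 67: smallest pos >= 67 is 86 -> NB
Op 6: add NC@35 -> ring=[35:NC,86:NB]
Op 7: add ND@16 -> ring=[16:ND,35:NC,86:NB]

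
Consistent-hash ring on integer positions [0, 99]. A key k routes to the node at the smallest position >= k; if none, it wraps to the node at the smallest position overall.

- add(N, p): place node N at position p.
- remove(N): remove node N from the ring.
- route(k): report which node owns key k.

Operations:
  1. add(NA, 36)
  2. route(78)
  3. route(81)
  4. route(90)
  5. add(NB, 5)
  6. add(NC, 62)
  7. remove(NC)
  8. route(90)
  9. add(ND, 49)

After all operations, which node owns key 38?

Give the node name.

Op 1: add NA@36 -> ring=[36:NA]
Op 2: route key 78: none >= 78, wrap to smallest pos 36 -> NA
Op 3: route key 81: none >= 81, wrap to smallest pos 36 -> NA
Op 4: route key 90: none >= 90, wrap to smallest pos 36 -> NA
Op 5: add NB@5 -> ring=[5:NB,36:NA]
Op 6: add NC@62 -> ring=[5:NB,36:NA,62:NC]
Op 7: remove NC -> ring=[5:NB,36:NA]
Op 8: route key 90: none >= 90, wrap to smallest pos 5 -> NB
Op 9: add ND@49 -> ring=[5:NB,36:NA,49:ND]
Final route key 38: smallest pos >= 38 is 49 -> ND

Answer: ND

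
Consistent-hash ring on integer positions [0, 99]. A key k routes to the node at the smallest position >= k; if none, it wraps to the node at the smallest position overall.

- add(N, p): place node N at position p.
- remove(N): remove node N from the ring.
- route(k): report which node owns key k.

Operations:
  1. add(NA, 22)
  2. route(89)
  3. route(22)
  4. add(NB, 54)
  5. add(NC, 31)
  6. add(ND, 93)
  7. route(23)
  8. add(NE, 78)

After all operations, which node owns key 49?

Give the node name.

Answer: NB

Derivation:
Op 1: add NA@22 -> ring=[22:NA]
Op 2: route key 89: none >= 89, wrap to smallest pos 22 -> NA
Op 3: route key 22: smallest pos >= 22 is 22 -> NA
Op 4: add NB@54 -> ring=[22:NA,54:NB]
Op 5: add NC@31 -> ring=[22:NA,31:NC,54:NB]
Op 6: add ND@93 -> ring=[22:NA,31:NC,54:NB,93:ND]
Op 7: route key 23: smallest pos >= 23 is 31 -> NC
Op 8: add NE@78 -> ring=[22:NA,31:NC,54:NB,78:NE,93:ND]
Final route key 49: smallest pos >= 49 is 54 -> NB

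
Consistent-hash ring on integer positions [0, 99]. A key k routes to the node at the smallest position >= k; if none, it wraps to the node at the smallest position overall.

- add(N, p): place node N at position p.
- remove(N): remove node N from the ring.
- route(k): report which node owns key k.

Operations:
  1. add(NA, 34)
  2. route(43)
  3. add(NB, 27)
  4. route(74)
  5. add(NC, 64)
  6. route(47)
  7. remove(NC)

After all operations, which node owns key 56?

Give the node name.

Answer: NB

Derivation:
Op 1: add NA@34 -> ring=[34:NA]
Op 2: route key 43: none >= 43, wrap to smallest pos 34 -> NA
Op 3: add NB@27 -> ring=[27:NB,34:NA]
Op 4: route key 74: none >= 74, wrap to smallest pos 27 -> NB
Op 5: add NC@64 -> ring=[27:NB,34:NA,64:NC]
Op 6: route key 47: smallest pos >= 47 is 64 -> NC
Op 7: remove NC -> ring=[27:NB,34:NA]
Final route key 56: none >= 56, wrap to smallest pos 27 -> NB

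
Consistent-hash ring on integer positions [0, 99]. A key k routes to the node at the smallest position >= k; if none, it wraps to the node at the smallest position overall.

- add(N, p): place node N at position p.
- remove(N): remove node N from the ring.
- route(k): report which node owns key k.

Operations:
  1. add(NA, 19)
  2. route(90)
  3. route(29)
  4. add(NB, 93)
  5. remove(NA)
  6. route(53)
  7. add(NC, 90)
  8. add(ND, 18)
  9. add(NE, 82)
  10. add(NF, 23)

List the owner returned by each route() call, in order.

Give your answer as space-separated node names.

Answer: NA NA NB

Derivation:
Op 1: add NA@19 -> ring=[19:NA]
Op 2: route key 90: none >= 90, wrap to smallest pos 19 -> NA
Op 3: route key 29: none >= 29, wrap to smallest pos 19 -> NA
Op 4: add NB@93 -> ring=[19:NA,93:NB]
Op 5: remove NA -> ring=[93:NB]
Op 6: route key 53: smallest pos >= 53 is 93 -> NB
Op 7: add NC@90 -> ring=[90:NC,93:NB]
Op 8: add ND@18 -> ring=[18:ND,90:NC,93:NB]
Op 9: add NE@82 -> ring=[18:ND,82:NE,90:NC,93:NB]
Op 10: add NF@23 -> ring=[18:ND,23:NF,82:NE,90:NC,93:NB]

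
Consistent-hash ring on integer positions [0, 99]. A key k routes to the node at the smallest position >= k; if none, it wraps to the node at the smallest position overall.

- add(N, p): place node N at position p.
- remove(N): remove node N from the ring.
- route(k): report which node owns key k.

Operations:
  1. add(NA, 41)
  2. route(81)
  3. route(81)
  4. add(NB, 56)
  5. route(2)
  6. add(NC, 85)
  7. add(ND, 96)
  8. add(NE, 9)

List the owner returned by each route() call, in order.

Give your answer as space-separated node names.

Op 1: add NA@41 -> ring=[41:NA]
Op 2: route key 81: none >= 81, wrap to smallest pos 41 -> NA
Op 3: route key 81: none >= 81, wrap to smallest pos 41 -> NA
Op 4: add NB@56 -> ring=[41:NA,56:NB]
Op 5: route key 2: smallest pos >= 2 is 41 -> NA
Op 6: add NC@85 -> ring=[41:NA,56:NB,85:NC]
Op 7: add ND@96 -> ring=[41:NA,56:NB,85:NC,96:ND]
Op 8: add NE@9 -> ring=[9:NE,41:NA,56:NB,85:NC,96:ND]

Answer: NA NA NA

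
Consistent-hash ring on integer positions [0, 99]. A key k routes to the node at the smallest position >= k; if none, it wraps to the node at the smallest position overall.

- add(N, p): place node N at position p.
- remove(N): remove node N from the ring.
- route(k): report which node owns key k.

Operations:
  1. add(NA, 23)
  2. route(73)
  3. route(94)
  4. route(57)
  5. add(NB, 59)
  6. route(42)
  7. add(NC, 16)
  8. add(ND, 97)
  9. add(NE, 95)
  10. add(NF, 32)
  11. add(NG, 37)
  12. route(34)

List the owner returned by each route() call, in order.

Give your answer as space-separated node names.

Answer: NA NA NA NB NG

Derivation:
Op 1: add NA@23 -> ring=[23:NA]
Op 2: route key 73: none >= 73, wrap to smallest pos 23 -> NA
Op 3: route key 94: none >= 94, wrap to smallest pos 23 -> NA
Op 4: route key 57: none >= 57, wrap to smallest pos 23 -> NA
Op 5: add NB@59 -> ring=[23:NA,59:NB]
Op 6: route key 42: smallest pos >= 42 is 59 -> NB
Op 7: add NC@16 -> ring=[16:NC,23:NA,59:NB]
Op 8: add ND@97 -> ring=[16:NC,23:NA,59:NB,97:ND]
Op 9: add NE@95 -> ring=[16:NC,23:NA,59:NB,95:NE,97:ND]
Op 10: add NF@32 -> ring=[16:NC,23:NA,32:NF,59:NB,95:NE,97:ND]
Op 11: add NG@37 -> ring=[16:NC,23:NA,32:NF,37:NG,59:NB,95:NE,97:ND]
Op 12: route key 34: smallest pos >= 34 is 37 -> NG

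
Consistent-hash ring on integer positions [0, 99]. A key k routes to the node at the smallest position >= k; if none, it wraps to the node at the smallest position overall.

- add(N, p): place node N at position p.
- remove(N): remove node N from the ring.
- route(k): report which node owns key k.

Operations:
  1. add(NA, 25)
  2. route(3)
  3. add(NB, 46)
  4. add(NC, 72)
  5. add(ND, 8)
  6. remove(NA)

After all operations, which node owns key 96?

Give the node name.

Answer: ND

Derivation:
Op 1: add NA@25 -> ring=[25:NA]
Op 2: route key 3: smallest pos >= 3 is 25 -> NA
Op 3: add NB@46 -> ring=[25:NA,46:NB]
Op 4: add NC@72 -> ring=[25:NA,46:NB,72:NC]
Op 5: add ND@8 -> ring=[8:ND,25:NA,46:NB,72:NC]
Op 6: remove NA -> ring=[8:ND,46:NB,72:NC]
Final route key 96: none >= 96, wrap to smallest pos 8 -> ND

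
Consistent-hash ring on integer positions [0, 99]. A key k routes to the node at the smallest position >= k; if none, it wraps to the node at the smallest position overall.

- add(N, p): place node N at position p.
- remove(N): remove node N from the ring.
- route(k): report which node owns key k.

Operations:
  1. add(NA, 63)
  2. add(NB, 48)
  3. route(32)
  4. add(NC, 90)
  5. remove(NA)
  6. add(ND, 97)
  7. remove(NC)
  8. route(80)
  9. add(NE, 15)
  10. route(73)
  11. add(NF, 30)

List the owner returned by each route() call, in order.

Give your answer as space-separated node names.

Op 1: add NA@63 -> ring=[63:NA]
Op 2: add NB@48 -> ring=[48:NB,63:NA]
Op 3: route key 32: smallest pos >= 32 is 48 -> NB
Op 4: add NC@90 -> ring=[48:NB,63:NA,90:NC]
Op 5: remove NA -> ring=[48:NB,90:NC]
Op 6: add ND@97 -> ring=[48:NB,90:NC,97:ND]
Op 7: remove NC -> ring=[48:NB,97:ND]
Op 8: route key 80: smallest pos >= 80 is 97 -> ND
Op 9: add NE@15 -> ring=[15:NE,48:NB,97:ND]
Op 10: route key 73: smallest pos >= 73 is 97 -> ND
Op 11: add NF@30 -> ring=[15:NE,30:NF,48:NB,97:ND]

Answer: NB ND ND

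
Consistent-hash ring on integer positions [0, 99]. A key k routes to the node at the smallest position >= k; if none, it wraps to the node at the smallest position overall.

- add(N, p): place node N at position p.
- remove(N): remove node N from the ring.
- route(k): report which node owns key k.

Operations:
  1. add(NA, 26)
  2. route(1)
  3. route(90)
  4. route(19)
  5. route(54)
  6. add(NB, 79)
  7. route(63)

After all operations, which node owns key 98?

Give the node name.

Answer: NA

Derivation:
Op 1: add NA@26 -> ring=[26:NA]
Op 2: route key 1: smallest pos >= 1 is 26 -> NA
Op 3: route key 90: none >= 90, wrap to smallest pos 26 -> NA
Op 4: route key 19: smallest pos >= 19 is 26 -> NA
Op 5: route key 54: none >= 54, wrap to smallest pos 26 -> NA
Op 6: add NB@79 -> ring=[26:NA,79:NB]
Op 7: route key 63: smallest pos >= 63 is 79 -> NB
Final route key 98: none >= 98, wrap to smallest pos 26 -> NA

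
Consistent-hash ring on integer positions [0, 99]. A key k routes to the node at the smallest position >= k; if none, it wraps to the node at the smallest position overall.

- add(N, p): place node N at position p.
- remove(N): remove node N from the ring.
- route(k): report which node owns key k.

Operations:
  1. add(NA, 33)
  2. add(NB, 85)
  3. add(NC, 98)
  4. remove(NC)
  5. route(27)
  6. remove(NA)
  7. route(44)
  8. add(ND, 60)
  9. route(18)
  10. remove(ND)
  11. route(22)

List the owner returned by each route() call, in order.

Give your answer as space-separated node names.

Op 1: add NA@33 -> ring=[33:NA]
Op 2: add NB@85 -> ring=[33:NA,85:NB]
Op 3: add NC@98 -> ring=[33:NA,85:NB,98:NC]
Op 4: remove NC -> ring=[33:NA,85:NB]
Op 5: route key 27: smallest pos >= 27 is 33 -> NA
Op 6: remove NA -> ring=[85:NB]
Op 7: route key 44: smallest pos >= 44 is 85 -> NB
Op 8: add ND@60 -> ring=[60:ND,85:NB]
Op 9: route key 18: smallest pos >= 18 is 60 -> ND
Op 10: remove ND -> ring=[85:NB]
Op 11: route key 22: smallest pos >= 22 is 85 -> NB

Answer: NA NB ND NB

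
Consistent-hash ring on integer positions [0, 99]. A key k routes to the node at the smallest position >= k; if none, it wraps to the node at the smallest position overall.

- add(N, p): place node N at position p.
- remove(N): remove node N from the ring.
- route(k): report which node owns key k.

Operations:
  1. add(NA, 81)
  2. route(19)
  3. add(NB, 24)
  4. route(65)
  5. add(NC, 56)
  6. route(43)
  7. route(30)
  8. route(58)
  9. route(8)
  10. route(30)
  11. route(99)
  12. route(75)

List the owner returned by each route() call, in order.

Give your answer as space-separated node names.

Op 1: add NA@81 -> ring=[81:NA]
Op 2: route key 19: smallest pos >= 19 is 81 -> NA
Op 3: add NB@24 -> ring=[24:NB,81:NA]
Op 4: route key 65: smallest pos >= 65 is 81 -> NA
Op 5: add NC@56 -> ring=[24:NB,56:NC,81:NA]
Op 6: route key 43: smallest pos >= 43 is 56 -> NC
Op 7: route key 30: smallest pos >= 30 is 56 -> NC
Op 8: route key 58: smallest pos >= 58 is 81 -> NA
Op 9: route key 8: smallest pos >= 8 is 24 -> NB
Op 10: route key 30: smallest pos >= 30 is 56 -> NC
Op 11: route key 99: none >= 99, wrap to smallest pos 24 -> NB
Op 12: route key 75: smallest pos >= 75 is 81 -> NA

Answer: NA NA NC NC NA NB NC NB NA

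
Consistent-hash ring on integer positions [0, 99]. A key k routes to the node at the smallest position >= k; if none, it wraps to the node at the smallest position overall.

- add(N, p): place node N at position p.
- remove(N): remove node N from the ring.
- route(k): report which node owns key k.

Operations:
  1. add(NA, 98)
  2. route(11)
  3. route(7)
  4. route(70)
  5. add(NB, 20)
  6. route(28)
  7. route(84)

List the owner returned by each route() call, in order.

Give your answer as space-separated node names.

Answer: NA NA NA NA NA

Derivation:
Op 1: add NA@98 -> ring=[98:NA]
Op 2: route key 11: smallest pos >= 11 is 98 -> NA
Op 3: route key 7: smallest pos >= 7 is 98 -> NA
Op 4: route key 70: smallest pos >= 70 is 98 -> NA
Op 5: add NB@20 -> ring=[20:NB,98:NA]
Op 6: route key 28: smallest pos >= 28 is 98 -> NA
Op 7: route key 84: smallest pos >= 84 is 98 -> NA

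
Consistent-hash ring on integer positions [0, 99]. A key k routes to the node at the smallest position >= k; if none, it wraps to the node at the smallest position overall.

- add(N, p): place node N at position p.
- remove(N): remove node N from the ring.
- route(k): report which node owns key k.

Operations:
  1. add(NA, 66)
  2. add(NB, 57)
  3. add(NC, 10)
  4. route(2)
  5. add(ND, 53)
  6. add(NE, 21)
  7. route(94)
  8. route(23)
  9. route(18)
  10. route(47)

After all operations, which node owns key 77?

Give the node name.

Answer: NC

Derivation:
Op 1: add NA@66 -> ring=[66:NA]
Op 2: add NB@57 -> ring=[57:NB,66:NA]
Op 3: add NC@10 -> ring=[10:NC,57:NB,66:NA]
Op 4: route key 2: smallest pos >= 2 is 10 -> NC
Op 5: add ND@53 -> ring=[10:NC,53:ND,57:NB,66:NA]
Op 6: add NE@21 -> ring=[10:NC,21:NE,53:ND,57:NB,66:NA]
Op 7: route key 94: none >= 94, wrap to smallest pos 10 -> NC
Op 8: route key 23: smallest pos >= 23 is 53 -> ND
Op 9: route key 18: smallest pos >= 18 is 21 -> NE
Op 10: route key 47: smallest pos >= 47 is 53 -> ND
Final route key 77: none >= 77, wrap to smallest pos 10 -> NC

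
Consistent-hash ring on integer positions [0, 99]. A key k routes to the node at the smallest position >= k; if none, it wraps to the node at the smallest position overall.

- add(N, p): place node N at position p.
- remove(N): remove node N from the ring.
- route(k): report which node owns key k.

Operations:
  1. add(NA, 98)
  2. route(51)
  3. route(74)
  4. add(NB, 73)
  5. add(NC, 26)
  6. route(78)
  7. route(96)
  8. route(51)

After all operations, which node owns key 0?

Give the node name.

Answer: NC

Derivation:
Op 1: add NA@98 -> ring=[98:NA]
Op 2: route key 51: smallest pos >= 51 is 98 -> NA
Op 3: route key 74: smallest pos >= 74 is 98 -> NA
Op 4: add NB@73 -> ring=[73:NB,98:NA]
Op 5: add NC@26 -> ring=[26:NC,73:NB,98:NA]
Op 6: route key 78: smallest pos >= 78 is 98 -> NA
Op 7: route key 96: smallest pos >= 96 is 98 -> NA
Op 8: route key 51: smallest pos >= 51 is 73 -> NB
Final route key 0: smallest pos >= 0 is 26 -> NC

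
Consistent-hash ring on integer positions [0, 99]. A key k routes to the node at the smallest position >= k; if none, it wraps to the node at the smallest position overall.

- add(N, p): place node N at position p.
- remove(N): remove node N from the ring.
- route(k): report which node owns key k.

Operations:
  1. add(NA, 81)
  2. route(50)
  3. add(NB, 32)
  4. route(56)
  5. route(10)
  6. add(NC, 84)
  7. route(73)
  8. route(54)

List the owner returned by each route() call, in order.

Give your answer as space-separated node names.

Answer: NA NA NB NA NA

Derivation:
Op 1: add NA@81 -> ring=[81:NA]
Op 2: route key 50: smallest pos >= 50 is 81 -> NA
Op 3: add NB@32 -> ring=[32:NB,81:NA]
Op 4: route key 56: smallest pos >= 56 is 81 -> NA
Op 5: route key 10: smallest pos >= 10 is 32 -> NB
Op 6: add NC@84 -> ring=[32:NB,81:NA,84:NC]
Op 7: route key 73: smallest pos >= 73 is 81 -> NA
Op 8: route key 54: smallest pos >= 54 is 81 -> NA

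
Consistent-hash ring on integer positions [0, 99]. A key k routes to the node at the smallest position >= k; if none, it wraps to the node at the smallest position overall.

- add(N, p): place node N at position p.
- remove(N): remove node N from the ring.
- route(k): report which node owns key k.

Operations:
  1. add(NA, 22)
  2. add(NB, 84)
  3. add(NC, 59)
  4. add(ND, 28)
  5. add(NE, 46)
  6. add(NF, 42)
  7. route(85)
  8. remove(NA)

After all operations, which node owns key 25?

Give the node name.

Answer: ND

Derivation:
Op 1: add NA@22 -> ring=[22:NA]
Op 2: add NB@84 -> ring=[22:NA,84:NB]
Op 3: add NC@59 -> ring=[22:NA,59:NC,84:NB]
Op 4: add ND@28 -> ring=[22:NA,28:ND,59:NC,84:NB]
Op 5: add NE@46 -> ring=[22:NA,28:ND,46:NE,59:NC,84:NB]
Op 6: add NF@42 -> ring=[22:NA,28:ND,42:NF,46:NE,59:NC,84:NB]
Op 7: route key 85: none >= 85, wrap to smallest pos 22 -> NA
Op 8: remove NA -> ring=[28:ND,42:NF,46:NE,59:NC,84:NB]
Final route key 25: smallest pos >= 25 is 28 -> ND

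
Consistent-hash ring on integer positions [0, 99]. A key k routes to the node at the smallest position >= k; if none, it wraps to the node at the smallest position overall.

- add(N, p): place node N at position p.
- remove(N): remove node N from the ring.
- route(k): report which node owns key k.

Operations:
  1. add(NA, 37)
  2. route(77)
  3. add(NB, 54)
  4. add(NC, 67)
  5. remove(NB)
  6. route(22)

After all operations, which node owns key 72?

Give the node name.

Op 1: add NA@37 -> ring=[37:NA]
Op 2: route key 77: none >= 77, wrap to smallest pos 37 -> NA
Op 3: add NB@54 -> ring=[37:NA,54:NB]
Op 4: add NC@67 -> ring=[37:NA,54:NB,67:NC]
Op 5: remove NB -> ring=[37:NA,67:NC]
Op 6: route key 22: smallest pos >= 22 is 37 -> NA
Final route key 72: none >= 72, wrap to smallest pos 37 -> NA

Answer: NA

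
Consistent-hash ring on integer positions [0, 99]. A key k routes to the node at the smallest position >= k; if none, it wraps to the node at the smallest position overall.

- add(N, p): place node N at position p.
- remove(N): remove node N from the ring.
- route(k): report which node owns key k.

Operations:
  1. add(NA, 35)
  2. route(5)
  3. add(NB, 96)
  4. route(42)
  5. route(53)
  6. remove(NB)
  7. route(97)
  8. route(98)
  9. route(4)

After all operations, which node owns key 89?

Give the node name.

Answer: NA

Derivation:
Op 1: add NA@35 -> ring=[35:NA]
Op 2: route key 5: smallest pos >= 5 is 35 -> NA
Op 3: add NB@96 -> ring=[35:NA,96:NB]
Op 4: route key 42: smallest pos >= 42 is 96 -> NB
Op 5: route key 53: smallest pos >= 53 is 96 -> NB
Op 6: remove NB -> ring=[35:NA]
Op 7: route key 97: none >= 97, wrap to smallest pos 35 -> NA
Op 8: route key 98: none >= 98, wrap to smallest pos 35 -> NA
Op 9: route key 4: smallest pos >= 4 is 35 -> NA
Final route key 89: none >= 89, wrap to smallest pos 35 -> NA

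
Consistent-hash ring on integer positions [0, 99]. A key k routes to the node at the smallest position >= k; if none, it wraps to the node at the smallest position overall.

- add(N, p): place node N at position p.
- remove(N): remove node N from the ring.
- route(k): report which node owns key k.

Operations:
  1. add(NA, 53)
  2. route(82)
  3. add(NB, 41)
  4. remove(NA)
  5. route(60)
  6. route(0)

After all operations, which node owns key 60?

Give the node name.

Answer: NB

Derivation:
Op 1: add NA@53 -> ring=[53:NA]
Op 2: route key 82: none >= 82, wrap to smallest pos 53 -> NA
Op 3: add NB@41 -> ring=[41:NB,53:NA]
Op 4: remove NA -> ring=[41:NB]
Op 5: route key 60: none >= 60, wrap to smallest pos 41 -> NB
Op 6: route key 0: smallest pos >= 0 is 41 -> NB
Final route key 60: none >= 60, wrap to smallest pos 41 -> NB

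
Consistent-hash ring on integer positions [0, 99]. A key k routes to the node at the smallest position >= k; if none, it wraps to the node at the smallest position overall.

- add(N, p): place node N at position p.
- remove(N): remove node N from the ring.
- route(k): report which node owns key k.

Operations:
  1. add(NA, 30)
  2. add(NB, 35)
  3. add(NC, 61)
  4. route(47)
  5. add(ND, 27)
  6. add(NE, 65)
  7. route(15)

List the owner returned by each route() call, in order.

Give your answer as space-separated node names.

Answer: NC ND

Derivation:
Op 1: add NA@30 -> ring=[30:NA]
Op 2: add NB@35 -> ring=[30:NA,35:NB]
Op 3: add NC@61 -> ring=[30:NA,35:NB,61:NC]
Op 4: route key 47: smallest pos >= 47 is 61 -> NC
Op 5: add ND@27 -> ring=[27:ND,30:NA,35:NB,61:NC]
Op 6: add NE@65 -> ring=[27:ND,30:NA,35:NB,61:NC,65:NE]
Op 7: route key 15: smallest pos >= 15 is 27 -> ND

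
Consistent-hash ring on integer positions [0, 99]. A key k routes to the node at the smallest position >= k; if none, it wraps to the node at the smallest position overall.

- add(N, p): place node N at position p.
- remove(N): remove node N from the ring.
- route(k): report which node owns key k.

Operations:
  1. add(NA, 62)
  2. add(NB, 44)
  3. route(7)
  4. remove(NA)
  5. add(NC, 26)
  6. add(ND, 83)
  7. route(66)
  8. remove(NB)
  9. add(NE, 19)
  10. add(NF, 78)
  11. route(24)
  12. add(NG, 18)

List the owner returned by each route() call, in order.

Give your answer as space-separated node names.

Answer: NB ND NC

Derivation:
Op 1: add NA@62 -> ring=[62:NA]
Op 2: add NB@44 -> ring=[44:NB,62:NA]
Op 3: route key 7: smallest pos >= 7 is 44 -> NB
Op 4: remove NA -> ring=[44:NB]
Op 5: add NC@26 -> ring=[26:NC,44:NB]
Op 6: add ND@83 -> ring=[26:NC,44:NB,83:ND]
Op 7: route key 66: smallest pos >= 66 is 83 -> ND
Op 8: remove NB -> ring=[26:NC,83:ND]
Op 9: add NE@19 -> ring=[19:NE,26:NC,83:ND]
Op 10: add NF@78 -> ring=[19:NE,26:NC,78:NF,83:ND]
Op 11: route key 24: smallest pos >= 24 is 26 -> NC
Op 12: add NG@18 -> ring=[18:NG,19:NE,26:NC,78:NF,83:ND]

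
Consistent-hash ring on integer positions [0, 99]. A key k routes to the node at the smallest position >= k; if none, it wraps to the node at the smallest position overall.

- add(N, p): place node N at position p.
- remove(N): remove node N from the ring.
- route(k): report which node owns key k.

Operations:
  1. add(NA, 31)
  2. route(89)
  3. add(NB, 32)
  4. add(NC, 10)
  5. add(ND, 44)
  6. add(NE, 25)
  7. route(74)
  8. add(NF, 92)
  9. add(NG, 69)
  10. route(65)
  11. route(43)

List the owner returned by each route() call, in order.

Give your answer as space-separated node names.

Op 1: add NA@31 -> ring=[31:NA]
Op 2: route key 89: none >= 89, wrap to smallest pos 31 -> NA
Op 3: add NB@32 -> ring=[31:NA,32:NB]
Op 4: add NC@10 -> ring=[10:NC,31:NA,32:NB]
Op 5: add ND@44 -> ring=[10:NC,31:NA,32:NB,44:ND]
Op 6: add NE@25 -> ring=[10:NC,25:NE,31:NA,32:NB,44:ND]
Op 7: route key 74: none >= 74, wrap to smallest pos 10 -> NC
Op 8: add NF@92 -> ring=[10:NC,25:NE,31:NA,32:NB,44:ND,92:NF]
Op 9: add NG@69 -> ring=[10:NC,25:NE,31:NA,32:NB,44:ND,69:NG,92:NF]
Op 10: route key 65: smallest pos >= 65 is 69 -> NG
Op 11: route key 43: smallest pos >= 43 is 44 -> ND

Answer: NA NC NG ND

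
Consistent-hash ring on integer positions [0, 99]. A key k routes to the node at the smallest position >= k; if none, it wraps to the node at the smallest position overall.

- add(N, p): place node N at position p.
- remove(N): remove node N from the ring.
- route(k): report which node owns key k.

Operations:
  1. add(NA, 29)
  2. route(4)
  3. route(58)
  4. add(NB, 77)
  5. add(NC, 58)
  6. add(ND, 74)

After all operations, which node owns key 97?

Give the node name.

Op 1: add NA@29 -> ring=[29:NA]
Op 2: route key 4: smallest pos >= 4 is 29 -> NA
Op 3: route key 58: none >= 58, wrap to smallest pos 29 -> NA
Op 4: add NB@77 -> ring=[29:NA,77:NB]
Op 5: add NC@58 -> ring=[29:NA,58:NC,77:NB]
Op 6: add ND@74 -> ring=[29:NA,58:NC,74:ND,77:NB]
Final route key 97: none >= 97, wrap to smallest pos 29 -> NA

Answer: NA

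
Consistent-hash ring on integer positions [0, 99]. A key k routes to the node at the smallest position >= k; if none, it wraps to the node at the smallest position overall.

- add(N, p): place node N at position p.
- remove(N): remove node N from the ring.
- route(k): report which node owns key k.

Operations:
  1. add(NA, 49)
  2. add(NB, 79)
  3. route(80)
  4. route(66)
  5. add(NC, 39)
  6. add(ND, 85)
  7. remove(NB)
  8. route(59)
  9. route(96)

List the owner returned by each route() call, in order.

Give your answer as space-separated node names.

Op 1: add NA@49 -> ring=[49:NA]
Op 2: add NB@79 -> ring=[49:NA,79:NB]
Op 3: route key 80: none >= 80, wrap to smallest pos 49 -> NA
Op 4: route key 66: smallest pos >= 66 is 79 -> NB
Op 5: add NC@39 -> ring=[39:NC,49:NA,79:NB]
Op 6: add ND@85 -> ring=[39:NC,49:NA,79:NB,85:ND]
Op 7: remove NB -> ring=[39:NC,49:NA,85:ND]
Op 8: route key 59: smallest pos >= 59 is 85 -> ND
Op 9: route key 96: none >= 96, wrap to smallest pos 39 -> NC

Answer: NA NB ND NC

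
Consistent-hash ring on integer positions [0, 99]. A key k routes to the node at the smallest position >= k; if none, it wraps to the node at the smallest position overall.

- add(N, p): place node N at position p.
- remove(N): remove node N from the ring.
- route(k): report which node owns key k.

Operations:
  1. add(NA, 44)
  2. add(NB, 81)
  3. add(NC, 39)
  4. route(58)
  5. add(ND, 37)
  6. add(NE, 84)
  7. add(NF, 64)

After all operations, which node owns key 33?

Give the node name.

Op 1: add NA@44 -> ring=[44:NA]
Op 2: add NB@81 -> ring=[44:NA,81:NB]
Op 3: add NC@39 -> ring=[39:NC,44:NA,81:NB]
Op 4: route key 58: smallest pos >= 58 is 81 -> NB
Op 5: add ND@37 -> ring=[37:ND,39:NC,44:NA,81:NB]
Op 6: add NE@84 -> ring=[37:ND,39:NC,44:NA,81:NB,84:NE]
Op 7: add NF@64 -> ring=[37:ND,39:NC,44:NA,64:NF,81:NB,84:NE]
Final route key 33: smallest pos >= 33 is 37 -> ND

Answer: ND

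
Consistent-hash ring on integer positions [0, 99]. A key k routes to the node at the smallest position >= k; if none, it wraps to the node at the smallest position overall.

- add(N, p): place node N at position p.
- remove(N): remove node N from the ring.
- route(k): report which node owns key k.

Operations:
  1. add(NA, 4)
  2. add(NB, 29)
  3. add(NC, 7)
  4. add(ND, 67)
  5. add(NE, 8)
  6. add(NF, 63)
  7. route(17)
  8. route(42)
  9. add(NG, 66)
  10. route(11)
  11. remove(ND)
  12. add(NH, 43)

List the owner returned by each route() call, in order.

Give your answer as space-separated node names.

Answer: NB NF NB

Derivation:
Op 1: add NA@4 -> ring=[4:NA]
Op 2: add NB@29 -> ring=[4:NA,29:NB]
Op 3: add NC@7 -> ring=[4:NA,7:NC,29:NB]
Op 4: add ND@67 -> ring=[4:NA,7:NC,29:NB,67:ND]
Op 5: add NE@8 -> ring=[4:NA,7:NC,8:NE,29:NB,67:ND]
Op 6: add NF@63 -> ring=[4:NA,7:NC,8:NE,29:NB,63:NF,67:ND]
Op 7: route key 17: smallest pos >= 17 is 29 -> NB
Op 8: route key 42: smallest pos >= 42 is 63 -> NF
Op 9: add NG@66 -> ring=[4:NA,7:NC,8:NE,29:NB,63:NF,66:NG,67:ND]
Op 10: route key 11: smallest pos >= 11 is 29 -> NB
Op 11: remove ND -> ring=[4:NA,7:NC,8:NE,29:NB,63:NF,66:NG]
Op 12: add NH@43 -> ring=[4:NA,7:NC,8:NE,29:NB,43:NH,63:NF,66:NG]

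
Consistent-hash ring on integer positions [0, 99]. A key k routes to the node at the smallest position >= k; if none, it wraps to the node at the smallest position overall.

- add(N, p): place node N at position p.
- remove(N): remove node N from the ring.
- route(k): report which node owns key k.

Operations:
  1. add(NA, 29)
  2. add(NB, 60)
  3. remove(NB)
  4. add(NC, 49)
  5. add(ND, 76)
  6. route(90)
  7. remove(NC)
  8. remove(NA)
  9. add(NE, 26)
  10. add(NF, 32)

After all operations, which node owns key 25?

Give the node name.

Op 1: add NA@29 -> ring=[29:NA]
Op 2: add NB@60 -> ring=[29:NA,60:NB]
Op 3: remove NB -> ring=[29:NA]
Op 4: add NC@49 -> ring=[29:NA,49:NC]
Op 5: add ND@76 -> ring=[29:NA,49:NC,76:ND]
Op 6: route key 90: none >= 90, wrap to smallest pos 29 -> NA
Op 7: remove NC -> ring=[29:NA,76:ND]
Op 8: remove NA -> ring=[76:ND]
Op 9: add NE@26 -> ring=[26:NE,76:ND]
Op 10: add NF@32 -> ring=[26:NE,32:NF,76:ND]
Final route key 25: smallest pos >= 25 is 26 -> NE

Answer: NE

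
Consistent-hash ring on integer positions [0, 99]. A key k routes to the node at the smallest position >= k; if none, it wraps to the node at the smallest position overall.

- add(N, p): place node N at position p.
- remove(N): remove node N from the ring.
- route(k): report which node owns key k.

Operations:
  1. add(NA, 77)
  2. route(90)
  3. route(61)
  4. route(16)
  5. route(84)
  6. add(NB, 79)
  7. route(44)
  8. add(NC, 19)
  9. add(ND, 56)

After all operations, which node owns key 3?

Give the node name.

Op 1: add NA@77 -> ring=[77:NA]
Op 2: route key 90: none >= 90, wrap to smallest pos 77 -> NA
Op 3: route key 61: smallest pos >= 61 is 77 -> NA
Op 4: route key 16: smallest pos >= 16 is 77 -> NA
Op 5: route key 84: none >= 84, wrap to smallest pos 77 -> NA
Op 6: add NB@79 -> ring=[77:NA,79:NB]
Op 7: route key 44: smallest pos >= 44 is 77 -> NA
Op 8: add NC@19 -> ring=[19:NC,77:NA,79:NB]
Op 9: add ND@56 -> ring=[19:NC,56:ND,77:NA,79:NB]
Final route key 3: smallest pos >= 3 is 19 -> NC

Answer: NC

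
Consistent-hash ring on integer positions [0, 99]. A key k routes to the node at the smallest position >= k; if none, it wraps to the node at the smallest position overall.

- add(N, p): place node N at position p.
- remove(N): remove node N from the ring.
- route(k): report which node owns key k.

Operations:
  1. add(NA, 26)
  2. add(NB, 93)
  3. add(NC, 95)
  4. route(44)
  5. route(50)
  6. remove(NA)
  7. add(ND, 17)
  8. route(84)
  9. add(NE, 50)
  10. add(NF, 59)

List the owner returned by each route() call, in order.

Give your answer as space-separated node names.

Op 1: add NA@26 -> ring=[26:NA]
Op 2: add NB@93 -> ring=[26:NA,93:NB]
Op 3: add NC@95 -> ring=[26:NA,93:NB,95:NC]
Op 4: route key 44: smallest pos >= 44 is 93 -> NB
Op 5: route key 50: smallest pos >= 50 is 93 -> NB
Op 6: remove NA -> ring=[93:NB,95:NC]
Op 7: add ND@17 -> ring=[17:ND,93:NB,95:NC]
Op 8: route key 84: smallest pos >= 84 is 93 -> NB
Op 9: add NE@50 -> ring=[17:ND,50:NE,93:NB,95:NC]
Op 10: add NF@59 -> ring=[17:ND,50:NE,59:NF,93:NB,95:NC]

Answer: NB NB NB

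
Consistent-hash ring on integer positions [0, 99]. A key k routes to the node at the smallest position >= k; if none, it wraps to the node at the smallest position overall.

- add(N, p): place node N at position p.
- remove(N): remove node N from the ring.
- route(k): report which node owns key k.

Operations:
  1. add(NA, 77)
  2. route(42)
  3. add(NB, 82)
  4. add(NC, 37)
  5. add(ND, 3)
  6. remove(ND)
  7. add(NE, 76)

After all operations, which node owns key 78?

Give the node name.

Op 1: add NA@77 -> ring=[77:NA]
Op 2: route key 42: smallest pos >= 42 is 77 -> NA
Op 3: add NB@82 -> ring=[77:NA,82:NB]
Op 4: add NC@37 -> ring=[37:NC,77:NA,82:NB]
Op 5: add ND@3 -> ring=[3:ND,37:NC,77:NA,82:NB]
Op 6: remove ND -> ring=[37:NC,77:NA,82:NB]
Op 7: add NE@76 -> ring=[37:NC,76:NE,77:NA,82:NB]
Final route key 78: smallest pos >= 78 is 82 -> NB

Answer: NB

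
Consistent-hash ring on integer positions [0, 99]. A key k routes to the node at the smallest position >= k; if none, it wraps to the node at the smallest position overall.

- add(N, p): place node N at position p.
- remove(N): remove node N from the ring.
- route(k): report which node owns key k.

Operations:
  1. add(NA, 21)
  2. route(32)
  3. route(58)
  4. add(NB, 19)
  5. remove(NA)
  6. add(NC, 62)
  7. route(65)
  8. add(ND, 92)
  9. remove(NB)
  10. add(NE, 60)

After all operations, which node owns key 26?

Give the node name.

Op 1: add NA@21 -> ring=[21:NA]
Op 2: route key 32: none >= 32, wrap to smallest pos 21 -> NA
Op 3: route key 58: none >= 58, wrap to smallest pos 21 -> NA
Op 4: add NB@19 -> ring=[19:NB,21:NA]
Op 5: remove NA -> ring=[19:NB]
Op 6: add NC@62 -> ring=[19:NB,62:NC]
Op 7: route key 65: none >= 65, wrap to smallest pos 19 -> NB
Op 8: add ND@92 -> ring=[19:NB,62:NC,92:ND]
Op 9: remove NB -> ring=[62:NC,92:ND]
Op 10: add NE@60 -> ring=[60:NE,62:NC,92:ND]
Final route key 26: smallest pos >= 26 is 60 -> NE

Answer: NE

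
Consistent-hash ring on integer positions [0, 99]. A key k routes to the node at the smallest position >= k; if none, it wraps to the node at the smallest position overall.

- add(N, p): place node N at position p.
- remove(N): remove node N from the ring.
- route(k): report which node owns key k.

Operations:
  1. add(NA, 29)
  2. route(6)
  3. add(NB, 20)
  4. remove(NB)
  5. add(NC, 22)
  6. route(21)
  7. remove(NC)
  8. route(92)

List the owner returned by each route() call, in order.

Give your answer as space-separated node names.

Op 1: add NA@29 -> ring=[29:NA]
Op 2: route key 6: smallest pos >= 6 is 29 -> NA
Op 3: add NB@20 -> ring=[20:NB,29:NA]
Op 4: remove NB -> ring=[29:NA]
Op 5: add NC@22 -> ring=[22:NC,29:NA]
Op 6: route key 21: smallest pos >= 21 is 22 -> NC
Op 7: remove NC -> ring=[29:NA]
Op 8: route key 92: none >= 92, wrap to smallest pos 29 -> NA

Answer: NA NC NA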